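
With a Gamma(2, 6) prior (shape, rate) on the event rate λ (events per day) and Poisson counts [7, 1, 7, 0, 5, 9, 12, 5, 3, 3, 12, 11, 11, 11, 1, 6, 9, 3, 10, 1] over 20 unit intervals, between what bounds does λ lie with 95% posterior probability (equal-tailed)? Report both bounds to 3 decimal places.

[4.142, 5.854]

Posterior: Gamma(2+127, 6+20) = Gamma(129, 26) (shape, rate).
Equal-tailed 95% interval: Gamma(129, 26) quantiles at 0.025 and 0.975.
Posterior mean ≈ 4.962, SD ≈ 0.437; a Normal approximation gives roughly [4.105, 5.818].
Exact: lower = 4.142; upper = 5.854.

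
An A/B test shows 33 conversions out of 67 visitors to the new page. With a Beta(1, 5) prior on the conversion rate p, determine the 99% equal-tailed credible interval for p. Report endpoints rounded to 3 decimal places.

Posterior: Beta(1+33, 5+34) = Beta(34, 39).
Equal-tailed 99% interval: the 0.005 and 0.995 quantiles of Beta(34, 39).
Posterior mean ≈ 0.466, SD ≈ 0.058; a Normal approximation gives roughly [0.316, 0.615].
Exact: F⁻¹(0.005) = 0.320; F⁻¹(0.995) = 0.615.

[0.320, 0.615]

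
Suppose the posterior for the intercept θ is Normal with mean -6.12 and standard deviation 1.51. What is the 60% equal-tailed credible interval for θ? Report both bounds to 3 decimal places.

[-7.391, -4.849]

The posterior is symmetric, so the 60% equal-tailed interval is θ = -6.12 ± z·1.51 with z = 0.842.
Half-width: 0.842 × 1.51 = 1.271.
-6.12 − 1.271 = -7.391; -6.12 + 1.271 = -4.849.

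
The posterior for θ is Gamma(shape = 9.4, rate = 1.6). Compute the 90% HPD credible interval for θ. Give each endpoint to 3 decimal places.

[2.786, 8.859]

The posterior is unimodal and skewed, so the HPD interval has equal density at both endpoints and is the shortest 90% interval.
Solving f(2.786) = f(8.859) with F(8.859) − F(2.786) = 0.90 gives [2.786, 8.859].
For comparison, the equal-tailed interval is [3.116, 9.340]; the HPD is narrower and shifted toward the mode.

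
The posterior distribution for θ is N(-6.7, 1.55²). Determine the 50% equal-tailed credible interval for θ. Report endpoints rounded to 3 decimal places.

[-7.745, -5.655]

The posterior is symmetric, so the 50% equal-tailed interval is θ = -6.7 ± z·1.55 with z = 0.674.
Half-width: 0.674 × 1.55 = 1.045.
-6.7 − 1.045 = -7.745; -6.7 + 1.045 = -5.655.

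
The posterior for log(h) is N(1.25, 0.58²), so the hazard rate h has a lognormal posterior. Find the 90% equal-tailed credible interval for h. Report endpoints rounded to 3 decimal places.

[1.344, 9.061]

On the log scale the 90% interval is 1.25 ± 1.645 × 0.58 = [0.2960, 2.2040].
Exponentiate: [e^0.2960, e^2.2040] = [1.344, 9.061].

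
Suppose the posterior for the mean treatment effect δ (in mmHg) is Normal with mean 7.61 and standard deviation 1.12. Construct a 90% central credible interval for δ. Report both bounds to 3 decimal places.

The posterior is symmetric, so the 90% equal-tailed interval is δ = 7.61 ± z·1.12 with z = 1.645.
Half-width: 1.645 × 1.12 = 1.842.
7.61 − 1.842 = 5.768; 7.61 + 1.842 = 9.452.

[5.768, 9.452]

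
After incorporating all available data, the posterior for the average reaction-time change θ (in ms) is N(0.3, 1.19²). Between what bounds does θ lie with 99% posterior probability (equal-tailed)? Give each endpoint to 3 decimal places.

The posterior is symmetric, so the 99% equal-tailed interval is θ = 0.3 ± z·1.19 with z = 2.576.
Half-width: 2.576 × 1.19 = 3.065.
0.3 − 3.065 = -2.765; 0.3 + 3.065 = 3.365.

[-2.765, 3.365]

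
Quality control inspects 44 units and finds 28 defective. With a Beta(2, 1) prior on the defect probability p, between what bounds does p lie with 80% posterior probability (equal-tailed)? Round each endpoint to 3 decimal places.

[0.548, 0.726]

Posterior: Beta(2+28, 1+16) = Beta(30, 17).
Equal-tailed 80% interval: the 0.1 and 0.9 quantiles of Beta(30, 17).
Posterior mean ≈ 0.638, SD ≈ 0.069; a Normal approximation gives roughly [0.549, 0.727].
Exact: F⁻¹(0.1) = 0.548; F⁻¹(0.9) = 0.726.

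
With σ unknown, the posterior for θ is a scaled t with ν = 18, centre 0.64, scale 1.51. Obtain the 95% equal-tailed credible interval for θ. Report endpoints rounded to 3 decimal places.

The t_18 distribution is symmetric; the 95% interval is 0.64 ± t·1.51 with t_{0.975,18} = 2.101.
Half-width: 2.101 × 1.51 = 3.172.
0.64 − 3.172 = -2.532; 0.64 + 3.172 = 3.812.

[-2.532, 3.812]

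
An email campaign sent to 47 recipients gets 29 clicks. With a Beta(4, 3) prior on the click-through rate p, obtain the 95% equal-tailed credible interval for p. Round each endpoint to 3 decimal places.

[0.479, 0.735]

Posterior: Beta(4+29, 3+18) = Beta(33, 21).
Equal-tailed 95% interval: the 0.025 and 0.975 quantiles of Beta(33, 21).
Posterior mean ≈ 0.611, SD ≈ 0.066; a Normal approximation gives roughly [0.482, 0.740].
Exact: F⁻¹(0.025) = 0.479; F⁻¹(0.975) = 0.735.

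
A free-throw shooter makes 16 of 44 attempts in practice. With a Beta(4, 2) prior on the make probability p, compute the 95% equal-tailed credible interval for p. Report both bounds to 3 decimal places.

[0.270, 0.538]

Posterior: Beta(4+16, 2+28) = Beta(20, 30).
Equal-tailed 95% interval: the 0.025 and 0.975 quantiles of Beta(20, 30).
Posterior mean ≈ 0.400, SD ≈ 0.069; a Normal approximation gives roughly [0.266, 0.534].
Exact: F⁻¹(0.025) = 0.270; F⁻¹(0.975) = 0.538.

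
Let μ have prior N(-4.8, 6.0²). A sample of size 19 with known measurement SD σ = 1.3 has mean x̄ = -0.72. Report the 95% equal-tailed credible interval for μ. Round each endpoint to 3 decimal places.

[-1.314, -0.146]

Posterior precision = 1/6.0² + 19/1.3² = 0.0278 + 11.2426 = 11.2704, so posterior SD = 0.2979.
Posterior mean = (-4.8/6.0² + 19·-0.72/1.3²) / 11.2704 = -0.7301.
Interval: -0.7301 ± 1.960 × 0.2979 → [-1.314, -0.146].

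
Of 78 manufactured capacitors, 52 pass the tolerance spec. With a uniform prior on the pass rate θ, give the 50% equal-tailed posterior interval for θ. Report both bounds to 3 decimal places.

[0.628, 0.699]

Posterior: Beta(1+52, 1+26) = Beta(53, 27).
Equal-tailed 50% interval: the 0.25 and 0.75 quantiles of Beta(53, 27).
Posterior mean ≈ 0.662, SD ≈ 0.053; a Normal approximation gives roughly [0.627, 0.698].
Exact: F⁻¹(0.25) = 0.628; F⁻¹(0.75) = 0.699.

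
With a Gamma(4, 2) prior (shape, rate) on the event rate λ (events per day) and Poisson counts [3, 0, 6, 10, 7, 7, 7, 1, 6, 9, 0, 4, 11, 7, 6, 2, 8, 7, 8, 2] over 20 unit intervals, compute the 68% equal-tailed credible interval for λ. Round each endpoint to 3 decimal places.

[4.743, 5.711]

Posterior: Gamma(4+111, 2+20) = Gamma(115, 22) (shape, rate).
Equal-tailed 68% interval: Gamma(115, 22) quantiles at 0.16 and 0.84.
Posterior mean ≈ 5.227, SD ≈ 0.487; a Normal approximation gives roughly [4.743, 5.712].
Exact: lower = 4.743; upper = 5.711.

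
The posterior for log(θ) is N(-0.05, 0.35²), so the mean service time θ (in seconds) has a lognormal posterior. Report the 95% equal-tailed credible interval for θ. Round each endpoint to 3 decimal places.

[0.479, 1.889]

On the log scale the 95% interval is -0.05 ± 1.960 × 0.35 = [-0.7360, 0.6360].
Exponentiate: [e^-0.7360, e^0.6360] = [0.479, 1.889].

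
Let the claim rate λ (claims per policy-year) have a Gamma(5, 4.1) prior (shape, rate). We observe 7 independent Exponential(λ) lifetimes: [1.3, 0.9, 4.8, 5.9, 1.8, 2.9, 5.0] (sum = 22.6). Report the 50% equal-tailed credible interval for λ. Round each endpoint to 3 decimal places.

[0.357, 0.529]

Posterior: Gamma(5+7, 4.1+22.6) = Gamma(12, 26.7) (shape, rate).
Equal-tailed 50% interval: Gamma(12, 26.7) quantiles at 0.25 and 0.75.
Posterior mean ≈ 0.449, SD ≈ 0.130; a Normal approximation gives roughly [0.362, 0.537].
Exact: lower = 0.357; upper = 0.529.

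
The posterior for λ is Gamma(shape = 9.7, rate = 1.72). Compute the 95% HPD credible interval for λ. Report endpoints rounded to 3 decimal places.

[2.377, 9.249]

The posterior is unimodal and skewed, so the HPD interval has equal density at both endpoints and is the shortest 95% interval.
Solving f(2.377) = f(9.249) with F(9.249) − F(2.377) = 0.95 gives [2.377, 9.249].
For comparison, the equal-tailed interval is [2.668, 9.704]; the HPD is narrower and shifted toward the mode.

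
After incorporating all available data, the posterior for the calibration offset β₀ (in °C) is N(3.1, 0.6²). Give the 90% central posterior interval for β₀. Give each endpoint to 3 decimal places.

The posterior is symmetric, so the 90% equal-tailed interval is β₀ = 3.1 ± z·0.6 with z = 1.645.
Half-width: 1.645 × 0.6 = 0.987.
3.1 − 0.987 = 2.113; 3.1 + 0.987 = 4.087.

[2.113, 4.087]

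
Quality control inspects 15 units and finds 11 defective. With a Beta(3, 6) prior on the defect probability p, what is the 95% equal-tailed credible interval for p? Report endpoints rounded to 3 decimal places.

Posterior: Beta(3+11, 6+4) = Beta(14, 10).
Equal-tailed 95% interval: the 0.025 and 0.975 quantiles of Beta(14, 10).
Posterior mean ≈ 0.583, SD ≈ 0.099; a Normal approximation gives roughly [0.390, 0.777].
Exact: F⁻¹(0.025) = 0.385; F⁻¹(0.975) = 0.768.

[0.385, 0.768]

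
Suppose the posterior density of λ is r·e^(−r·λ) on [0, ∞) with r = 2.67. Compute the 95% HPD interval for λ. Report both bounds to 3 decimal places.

The exponential density is strictly decreasing on [0, ∞), so the HPD interval is anchored at 0: [0, q] with P(λ ≤ q) = 0.95.
q = −ln(1 − 0.95) / 2.67 = 2.9957 / 2.67 = 1.122.

[0.000, 1.122]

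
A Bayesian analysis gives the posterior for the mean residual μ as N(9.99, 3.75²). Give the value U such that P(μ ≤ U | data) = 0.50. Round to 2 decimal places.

9.99

Need U with P(μ ≤ U) = 0.50: U = 9.99 + z_{0.5}·3.75.
z = 0.000; U = 9.99 + 0.000 × 3.75 = 9.99.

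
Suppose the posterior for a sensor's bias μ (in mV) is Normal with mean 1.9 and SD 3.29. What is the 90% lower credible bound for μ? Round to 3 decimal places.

-2.316

Need L with P(μ ≥ L) = 0.90: L = 1.9 − z_{0.1}·3.29.
z = 1.282; L = 1.9 − 1.282 × 3.29 = -2.316.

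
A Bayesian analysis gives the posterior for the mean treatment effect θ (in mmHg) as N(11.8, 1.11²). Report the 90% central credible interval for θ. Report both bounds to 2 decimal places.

The posterior is symmetric, so the 90% equal-tailed interval is θ = 11.8 ± z·1.11 with z = 1.645.
Half-width: 1.645 × 1.11 = 1.83.
11.8 − 1.83 = 9.97; 11.8 + 1.83 = 13.63.

[9.97, 13.63]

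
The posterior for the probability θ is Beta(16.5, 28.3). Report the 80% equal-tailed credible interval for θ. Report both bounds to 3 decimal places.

[0.278, 0.462]

Posterior: Beta(16.5, 28.3).
Equal-tailed 80% interval: the 0.1 and 0.9 quantiles of Beta(16.5, 28.3).
Posterior mean ≈ 0.368, SD ≈ 0.071; a Normal approximation gives roughly [0.277, 0.460].
Exact: F⁻¹(0.1) = 0.278; F⁻¹(0.9) = 0.462.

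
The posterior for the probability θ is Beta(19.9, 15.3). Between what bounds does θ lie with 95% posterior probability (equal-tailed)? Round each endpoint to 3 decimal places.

Posterior: Beta(19.9, 15.3).
Equal-tailed 95% interval: the 0.025 and 0.975 quantiles of Beta(19.9, 15.3).
Posterior mean ≈ 0.565, SD ≈ 0.082; a Normal approximation gives roughly [0.404, 0.727].
Exact: F⁻¹(0.025) = 0.401; F⁻¹(0.975) = 0.722.

[0.401, 0.722]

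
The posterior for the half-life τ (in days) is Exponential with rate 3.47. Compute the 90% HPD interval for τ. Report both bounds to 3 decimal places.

[0.000, 0.664]

The exponential density is strictly decreasing on [0, ∞), so the HPD interval is anchored at 0: [0, q] with P(τ ≤ q) = 0.90.
q = −ln(1 − 0.90) / 3.47 = 2.3026 / 3.47 = 0.664.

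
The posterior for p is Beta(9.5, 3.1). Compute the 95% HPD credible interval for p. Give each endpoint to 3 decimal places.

[0.526, 0.958]

The posterior is unimodal and skewed, so the HPD interval has equal density at both endpoints and is the shortest 95% interval.
Solving f(0.526) = f(0.958) with F(0.958) − F(0.526) = 0.95 gives [0.526, 0.958].
For comparison, the equal-tailed interval is [0.494, 0.939]; the HPD is narrower and shifted toward the mode.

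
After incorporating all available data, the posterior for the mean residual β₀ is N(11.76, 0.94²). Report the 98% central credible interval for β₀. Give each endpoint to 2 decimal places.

[9.57, 13.95]

The posterior is symmetric, so the 98% equal-tailed interval is β₀ = 11.76 ± z·0.94 with z = 2.326.
Half-width: 2.326 × 0.94 = 2.19.
11.76 − 2.19 = 9.57; 11.76 + 2.19 = 13.95.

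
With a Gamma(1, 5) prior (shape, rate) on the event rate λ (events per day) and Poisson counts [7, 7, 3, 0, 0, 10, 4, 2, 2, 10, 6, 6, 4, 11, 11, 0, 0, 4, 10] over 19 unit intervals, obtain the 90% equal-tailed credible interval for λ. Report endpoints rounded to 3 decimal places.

Posterior: Gamma(1+97, 5+19) = Gamma(98, 24) (shape, rate).
Equal-tailed 90% interval: Gamma(98, 24) quantiles at 0.05 and 0.95.
Posterior mean ≈ 4.083, SD ≈ 0.412; a Normal approximation gives roughly [3.405, 4.762].
Exact: lower = 3.429; upper = 4.785.

[3.429, 4.785]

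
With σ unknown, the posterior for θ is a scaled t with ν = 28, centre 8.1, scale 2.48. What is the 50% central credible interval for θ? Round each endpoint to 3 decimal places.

The t_28 distribution is symmetric; the 50% interval is 8.1 ± t·2.48 with t_{0.75,28} = 0.683.
Half-width: 0.683 × 2.48 = 1.695.
8.1 − 1.695 = 6.405; 8.1 + 1.695 = 9.795.

[6.405, 9.795]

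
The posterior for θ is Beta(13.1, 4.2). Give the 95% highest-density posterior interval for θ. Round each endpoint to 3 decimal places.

[0.560, 0.937]

The posterior is unimodal and skewed, so the HPD interval has equal density at both endpoints and is the shortest 95% interval.
Solving f(0.560) = f(0.937) with F(0.937) − F(0.560) = 0.95 gives [0.560, 0.937].
For comparison, the equal-tailed interval is [0.537, 0.922]; the HPD is narrower and shifted toward the mode.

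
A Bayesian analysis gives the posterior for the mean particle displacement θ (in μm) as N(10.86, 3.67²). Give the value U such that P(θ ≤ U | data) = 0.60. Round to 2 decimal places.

11.79

Need U with P(θ ≤ U) = 0.60: U = 10.86 + z_{0.4}·3.67.
z = 0.253; U = 10.86 + 0.253 × 3.67 = 11.79.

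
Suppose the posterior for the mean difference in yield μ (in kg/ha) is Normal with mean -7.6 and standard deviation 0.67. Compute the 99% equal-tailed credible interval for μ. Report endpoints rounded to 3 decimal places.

The posterior is symmetric, so the 99% equal-tailed interval is μ = -7.6 ± z·0.67 with z = 2.576.
Half-width: 2.576 × 0.67 = 1.726.
-7.6 − 1.726 = -9.326; -7.6 + 1.726 = -5.874.

[-9.326, -5.874]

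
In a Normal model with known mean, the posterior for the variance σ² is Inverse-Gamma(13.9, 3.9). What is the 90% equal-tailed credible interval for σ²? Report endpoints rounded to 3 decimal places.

[0.190, 0.465]

Inverse-Gamma(13.9, 3.9) quantiles: F⁻¹(0.05) and F⁻¹(0.95).
Equivalently, 1/σ² ~ Gamma(13.9, rate = 3.9); invert its 0.95 and 0.05 quantiles.
Posterior mean ≈ 0.302, SD ≈ 0.088; a Normal approximation gives roughly [0.158, 0.446].
Exact: lower = 0.190; upper = 0.465.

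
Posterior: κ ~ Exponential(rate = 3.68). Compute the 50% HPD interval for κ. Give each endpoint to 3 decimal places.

The exponential density is strictly decreasing on [0, ∞), so the HPD interval is anchored at 0: [0, q] with P(κ ≤ q) = 0.50.
q = −ln(1 − 0.50) / 3.68 = 0.6931 / 3.68 = 0.188.

[0.000, 0.188]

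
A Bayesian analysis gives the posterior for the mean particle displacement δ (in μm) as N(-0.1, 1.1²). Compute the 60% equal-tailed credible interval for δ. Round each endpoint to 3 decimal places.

[-1.026, 0.826]

The posterior is symmetric, so the 60% equal-tailed interval is δ = -0.1 ± z·1.1 with z = 0.842.
Half-width: 0.842 × 1.1 = 0.926.
-0.1 − 0.926 = -1.026; -0.1 + 0.926 = 0.826.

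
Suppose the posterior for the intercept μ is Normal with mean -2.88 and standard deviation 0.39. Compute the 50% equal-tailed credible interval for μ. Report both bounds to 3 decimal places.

The posterior is symmetric, so the 50% equal-tailed interval is μ = -2.88 ± z·0.39 with z = 0.674.
Half-width: 0.674 × 0.39 = 0.263.
-2.88 − 0.263 = -3.143; -2.88 + 0.263 = -2.617.

[-3.143, -2.617]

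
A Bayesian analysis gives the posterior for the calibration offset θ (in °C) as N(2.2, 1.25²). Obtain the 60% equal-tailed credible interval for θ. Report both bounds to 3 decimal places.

[1.148, 3.252]

The posterior is symmetric, so the 60% equal-tailed interval is θ = 2.2 ± z·1.25 with z = 0.842.
Half-width: 0.842 × 1.25 = 1.052.
2.2 − 1.052 = 1.148; 2.2 + 1.052 = 3.252.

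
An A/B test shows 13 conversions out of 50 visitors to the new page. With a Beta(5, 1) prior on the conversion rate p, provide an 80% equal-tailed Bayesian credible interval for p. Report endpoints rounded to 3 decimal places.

[0.243, 0.402]

Posterior: Beta(5+13, 1+37) = Beta(18, 38).
Equal-tailed 80% interval: the 0.1 and 0.9 quantiles of Beta(18, 38).
Posterior mean ≈ 0.321, SD ≈ 0.062; a Normal approximation gives roughly [0.242, 0.401].
Exact: F⁻¹(0.1) = 0.243; F⁻¹(0.9) = 0.402.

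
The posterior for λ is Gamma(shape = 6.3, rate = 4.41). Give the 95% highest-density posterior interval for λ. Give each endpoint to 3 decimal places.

[0.438, 2.559]

The posterior is unimodal and skewed, so the HPD interval has equal density at both endpoints and is the shortest 95% interval.
Solving f(0.438) = f(2.559) with F(2.559) − F(0.438) = 0.95 gives [0.438, 2.559].
For comparison, the equal-tailed interval is [0.540, 2.741]; the HPD is narrower and shifted toward the mode.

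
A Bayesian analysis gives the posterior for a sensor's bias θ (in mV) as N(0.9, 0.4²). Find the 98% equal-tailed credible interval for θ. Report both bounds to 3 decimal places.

The posterior is symmetric, so the 98% equal-tailed interval is θ = 0.9 ± z·0.4 with z = 2.326.
Half-width: 2.326 × 0.4 = 0.931.
0.9 − 0.931 = -0.031; 0.9 + 0.931 = 1.831.

[-0.031, 1.831]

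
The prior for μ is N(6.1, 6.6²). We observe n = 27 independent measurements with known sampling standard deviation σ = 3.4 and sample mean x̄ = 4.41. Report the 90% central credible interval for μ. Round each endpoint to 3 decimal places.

[3.355, 5.497]

Posterior precision = 1/6.6² + 27/3.4² = 0.0230 + 2.3356 = 2.3586, so posterior SD = 0.6511.
Posterior mean = (6.1/6.6² + 27·4.41/3.4²) / 2.3586 = 4.4264.
Interval: 4.4264 ± 1.645 × 0.6511 → [3.355, 5.497].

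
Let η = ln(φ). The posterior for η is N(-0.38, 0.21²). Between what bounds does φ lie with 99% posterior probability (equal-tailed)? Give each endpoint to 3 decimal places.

[0.398, 1.175]

On the log scale the 99% interval is -0.38 ± 2.576 × 0.21 = [-0.9209, 0.1609].
Exponentiate: [e^-0.9209, e^0.1609] = [0.398, 1.175].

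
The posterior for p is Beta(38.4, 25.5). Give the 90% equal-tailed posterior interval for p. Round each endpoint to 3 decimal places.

Posterior: Beta(38.4, 25.5).
Equal-tailed 90% interval: the 0.05 and 0.95 quantiles of Beta(38.4, 25.5).
Posterior mean ≈ 0.601, SD ≈ 0.061; a Normal approximation gives roughly [0.501, 0.701].
Exact: F⁻¹(0.05) = 0.499; F⁻¹(0.95) = 0.699.

[0.499, 0.699]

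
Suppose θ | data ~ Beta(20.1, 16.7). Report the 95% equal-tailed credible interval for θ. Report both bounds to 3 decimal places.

Posterior: Beta(20.1, 16.7).
Equal-tailed 95% interval: the 0.025 and 0.975 quantiles of Beta(20.1, 16.7).
Posterior mean ≈ 0.546, SD ≈ 0.081; a Normal approximation gives roughly [0.387, 0.705].
Exact: F⁻¹(0.025) = 0.386; F⁻¹(0.975) = 0.702.

[0.386, 0.702]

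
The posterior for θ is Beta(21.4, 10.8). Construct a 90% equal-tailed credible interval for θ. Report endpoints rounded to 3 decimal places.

[0.524, 0.793]

Posterior: Beta(21.4, 10.8).
Equal-tailed 90% interval: the 0.05 and 0.95 quantiles of Beta(21.4, 10.8).
Posterior mean ≈ 0.665, SD ≈ 0.082; a Normal approximation gives roughly [0.530, 0.799].
Exact: F⁻¹(0.05) = 0.524; F⁻¹(0.95) = 0.793.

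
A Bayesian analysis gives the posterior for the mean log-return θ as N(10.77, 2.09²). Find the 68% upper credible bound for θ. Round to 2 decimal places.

11.75

Need U with P(θ ≤ U) = 0.68: U = 10.77 + z_{0.32}·2.09.
z = 0.468; U = 10.77 + 0.468 × 2.09 = 11.75.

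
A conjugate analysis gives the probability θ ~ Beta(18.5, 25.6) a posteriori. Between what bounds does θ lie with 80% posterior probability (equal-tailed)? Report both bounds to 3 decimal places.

[0.325, 0.515]

Posterior: Beta(18.5, 25.6).
Equal-tailed 80% interval: the 0.1 and 0.9 quantiles of Beta(18.5, 25.6).
Posterior mean ≈ 0.420, SD ≈ 0.073; a Normal approximation gives roughly [0.325, 0.514].
Exact: F⁻¹(0.1) = 0.325; F⁻¹(0.9) = 0.515.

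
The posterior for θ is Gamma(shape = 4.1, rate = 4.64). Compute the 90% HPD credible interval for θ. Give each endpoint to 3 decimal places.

[0.214, 1.528]

The posterior is unimodal and skewed, so the HPD interval has equal density at both endpoints and is the shortest 90% interval.
Solving f(0.214) = f(1.528) with F(1.528) − F(0.214) = 0.90 gives [0.214, 1.528].
For comparison, the equal-tailed interval is [0.307, 1.702]; the HPD is narrower and shifted toward the mode.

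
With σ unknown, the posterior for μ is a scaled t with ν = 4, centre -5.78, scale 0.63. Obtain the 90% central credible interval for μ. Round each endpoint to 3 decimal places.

The t_4 distribution is symmetric; the 90% interval is -5.78 ± t·0.63 with t_{0.95,4} = 2.132.
Half-width: 2.132 × 0.63 = 1.343.
-5.78 − 1.343 = -7.123; -5.78 + 1.343 = -4.437.

[-7.123, -4.437]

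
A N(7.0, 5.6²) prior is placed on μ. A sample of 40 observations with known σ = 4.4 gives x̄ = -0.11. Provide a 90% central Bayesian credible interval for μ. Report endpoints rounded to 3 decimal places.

[-1.138, 1.134]

Posterior precision = 1/5.6² + 40/4.4² = 0.0319 + 2.0661 = 2.0980, so posterior SD = 0.6904.
Posterior mean = (7.0/5.6² + 40·-0.11/4.4²) / 2.0980 = -0.0019.
Interval: -0.0019 ± 1.645 × 0.6904 → [-1.138, 1.134].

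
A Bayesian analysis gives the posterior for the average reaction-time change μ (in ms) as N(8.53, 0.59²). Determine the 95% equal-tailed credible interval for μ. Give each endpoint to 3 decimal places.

[7.374, 9.686]

The posterior is symmetric, so the 95% equal-tailed interval is μ = 8.53 ± z·0.59 with z = 1.960.
Half-width: 1.960 × 0.59 = 1.156.
8.53 − 1.156 = 7.374; 8.53 + 1.156 = 9.686.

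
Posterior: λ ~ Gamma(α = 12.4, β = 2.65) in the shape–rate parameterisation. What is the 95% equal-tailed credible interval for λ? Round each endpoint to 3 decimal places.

[2.448, 7.621]

Posterior: Gamma(shape 12.4, rate 2.65).
Equal-tailed 95% interval: Gamma(12.4, 2.65) quantiles at 0.025 and 0.975.
Posterior mean ≈ 4.679, SD ≈ 1.329; a Normal approximation gives roughly [2.075, 7.284].
Exact: lower = 2.448; upper = 7.621.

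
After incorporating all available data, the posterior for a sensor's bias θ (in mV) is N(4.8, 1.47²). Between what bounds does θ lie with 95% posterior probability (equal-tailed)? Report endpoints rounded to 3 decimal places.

The posterior is symmetric, so the 95% equal-tailed interval is θ = 4.8 ± z·1.47 with z = 1.960.
Half-width: 1.960 × 1.47 = 2.881.
4.8 − 2.881 = 1.919; 4.8 + 2.881 = 7.681.

[1.919, 7.681]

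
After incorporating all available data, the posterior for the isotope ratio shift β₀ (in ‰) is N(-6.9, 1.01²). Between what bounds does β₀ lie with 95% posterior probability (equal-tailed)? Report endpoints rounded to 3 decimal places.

[-8.880, -4.920]

The posterior is symmetric, so the 95% equal-tailed interval is β₀ = -6.9 ± z·1.01 with z = 1.960.
Half-width: 1.960 × 1.01 = 1.980.
-6.9 − 1.980 = -8.880; -6.9 + 1.980 = -4.920.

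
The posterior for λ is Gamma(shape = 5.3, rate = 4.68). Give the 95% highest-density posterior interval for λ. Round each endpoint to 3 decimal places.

The posterior is unimodal and skewed, so the HPD interval has equal density at both endpoints and is the shortest 95% interval.
Solving f(0.292) = f(2.108) with F(2.108) − F(0.292) = 0.95 gives [0.292, 2.108].
For comparison, the equal-tailed interval is [0.383, 2.281]; the HPD is narrower and shifted toward the mode.

[0.292, 2.108]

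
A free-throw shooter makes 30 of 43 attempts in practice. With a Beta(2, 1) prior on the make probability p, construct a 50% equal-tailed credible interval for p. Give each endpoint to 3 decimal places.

Posterior: Beta(2+30, 1+13) = Beta(32, 14).
Equal-tailed 50% interval: the 0.25 and 0.75 quantiles of Beta(32, 14).
Posterior mean ≈ 0.696, SD ≈ 0.067; a Normal approximation gives roughly [0.650, 0.741].
Exact: F⁻¹(0.25) = 0.651; F⁻¹(0.75) = 0.743.

[0.651, 0.743]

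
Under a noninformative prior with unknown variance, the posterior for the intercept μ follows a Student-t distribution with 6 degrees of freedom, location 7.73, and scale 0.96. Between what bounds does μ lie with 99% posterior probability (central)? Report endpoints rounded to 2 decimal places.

The t_6 distribution is symmetric; the 99% interval is 7.73 ± t·0.96 with t_{0.995,6} = 3.707.
Half-width: 3.707 × 0.96 = 3.56.
7.73 − 3.56 = 4.17; 7.73 + 3.56 = 11.29.

[4.17, 11.29]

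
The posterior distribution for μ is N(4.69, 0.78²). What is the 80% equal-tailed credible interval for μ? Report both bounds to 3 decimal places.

The posterior is symmetric, so the 80% equal-tailed interval is μ = 4.69 ± z·0.78 with z = 1.282.
Half-width: 1.282 × 0.78 = 1.000.
4.69 − 1.000 = 3.690; 4.69 + 1.000 = 5.690.

[3.690, 5.690]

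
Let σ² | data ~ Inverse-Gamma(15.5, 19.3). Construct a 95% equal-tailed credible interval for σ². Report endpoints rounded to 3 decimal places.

[0.800, 2.201]

Inverse-Gamma(15.5, 19.3) quantiles: F⁻¹(0.025) and F⁻¹(0.975).
Equivalently, 1/σ² ~ Gamma(15.5, rate = 19.3); invert its 0.975 and 0.025 quantiles.
Posterior mean ≈ 1.331, SD ≈ 0.362; a Normal approximation gives roughly [0.621, 2.041].
Exact: lower = 0.800; upper = 2.201.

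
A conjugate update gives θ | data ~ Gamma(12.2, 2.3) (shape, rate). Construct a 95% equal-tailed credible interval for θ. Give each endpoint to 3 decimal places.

[2.758, 8.669]

Posterior: Gamma(shape 12.2, rate 2.3).
Equal-tailed 95% interval: Gamma(12.2, 2.3) quantiles at 0.025 and 0.975.
Posterior mean ≈ 5.304, SD ≈ 1.519; a Normal approximation gives roughly [2.328, 8.281].
Exact: lower = 2.758; upper = 8.669.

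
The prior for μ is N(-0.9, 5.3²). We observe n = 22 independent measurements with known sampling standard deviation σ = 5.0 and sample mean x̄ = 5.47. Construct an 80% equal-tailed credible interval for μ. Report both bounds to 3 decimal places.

Posterior precision = 1/5.3² + 22/5.0² = 0.0356 + 0.8800 = 0.9156, so posterior SD = 1.0451.
Posterior mean = (-0.9/5.3² + 22·5.47/5.0²) / 0.9156 = 5.2223.
Interval: 5.2223 ± 1.282 × 1.0451 → [3.883, 6.562].

[3.883, 6.562]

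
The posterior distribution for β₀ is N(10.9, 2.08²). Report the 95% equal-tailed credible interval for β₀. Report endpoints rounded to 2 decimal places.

[6.82, 14.98]

The posterior is symmetric, so the 95% equal-tailed interval is β₀ = 10.9 ± z·2.08 with z = 1.960.
Half-width: 1.960 × 2.08 = 4.08.
10.9 − 4.08 = 6.82; 10.9 + 4.08 = 14.98.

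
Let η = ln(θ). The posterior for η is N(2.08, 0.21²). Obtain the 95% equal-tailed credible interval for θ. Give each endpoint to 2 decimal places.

[5.30, 12.08]

On the log scale the 95% interval is 2.08 ± 1.960 × 0.21 = [1.6684, 2.4916].
Exponentiate: [e^1.6684, e^2.4916] = [5.30, 12.08].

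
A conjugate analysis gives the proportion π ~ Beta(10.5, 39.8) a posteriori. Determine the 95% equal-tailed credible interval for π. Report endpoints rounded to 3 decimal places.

[0.109, 0.330]

Posterior: Beta(10.5, 39.8).
Equal-tailed 95% interval: the 0.025 and 0.975 quantiles of Beta(10.5, 39.8).
Posterior mean ≈ 0.209, SD ≈ 0.057; a Normal approximation gives roughly [0.098, 0.320].
Exact: F⁻¹(0.025) = 0.109; F⁻¹(0.975) = 0.330.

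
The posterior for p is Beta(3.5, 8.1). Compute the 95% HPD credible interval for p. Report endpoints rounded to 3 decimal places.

The posterior is unimodal and skewed, so the HPD interval has equal density at both endpoints and is the shortest 95% interval.
Solving f(0.069) = f(0.553) with F(0.553) − F(0.069) = 0.95 gives [0.069, 0.553].
For comparison, the equal-tailed interval is [0.087, 0.581]; the HPD is narrower and shifted toward the mode.

[0.069, 0.553]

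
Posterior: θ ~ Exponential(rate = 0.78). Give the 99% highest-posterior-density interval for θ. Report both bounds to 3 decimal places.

[0.000, 5.904]

The exponential density is strictly decreasing on [0, ∞), so the HPD interval is anchored at 0: [0, q] with P(θ ≤ q) = 0.99.
q = −ln(1 − 0.99) / 0.78 = 4.6052 / 0.78 = 5.904.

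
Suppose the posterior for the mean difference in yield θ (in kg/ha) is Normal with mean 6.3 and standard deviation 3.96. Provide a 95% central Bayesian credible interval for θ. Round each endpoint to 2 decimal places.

[-1.46, 14.06]

The posterior is symmetric, so the 95% equal-tailed interval is θ = 6.3 ± z·3.96 with z = 1.960.
Half-width: 1.960 × 3.96 = 7.76.
6.3 − 7.76 = -1.46; 6.3 + 7.76 = 14.06.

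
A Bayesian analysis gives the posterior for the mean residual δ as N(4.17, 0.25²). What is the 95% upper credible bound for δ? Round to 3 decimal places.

Need U with P(δ ≤ U) = 0.95: U = 4.17 + z_{0.05}·0.25.
z = 1.645; U = 4.17 + 1.645 × 0.25 = 4.581.

4.581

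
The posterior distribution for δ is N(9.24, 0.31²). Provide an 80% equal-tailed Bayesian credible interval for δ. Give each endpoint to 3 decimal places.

[8.843, 9.637]

The posterior is symmetric, so the 80% equal-tailed interval is δ = 9.24 ± z·0.31 with z = 1.282.
Half-width: 1.282 × 0.31 = 0.397.
9.24 − 0.397 = 8.843; 9.24 + 0.397 = 9.637.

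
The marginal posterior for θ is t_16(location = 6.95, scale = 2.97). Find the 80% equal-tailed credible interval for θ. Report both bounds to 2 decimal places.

[2.98, 10.92]

The t_16 distribution is symmetric; the 80% interval is 6.95 ± t·2.97 with t_{0.9,16} = 1.337.
Half-width: 1.337 × 2.97 = 3.97.
6.95 − 3.97 = 2.98; 6.95 + 3.97 = 10.92.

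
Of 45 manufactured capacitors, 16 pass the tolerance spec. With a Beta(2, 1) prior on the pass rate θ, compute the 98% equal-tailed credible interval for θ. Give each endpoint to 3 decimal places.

[0.224, 0.541]

Posterior: Beta(2+16, 1+29) = Beta(18, 30).
Equal-tailed 98% interval: the 0.01 and 0.99 quantiles of Beta(18, 30).
Posterior mean ≈ 0.375, SD ≈ 0.069; a Normal approximation gives roughly [0.214, 0.536].
Exact: F⁻¹(0.01) = 0.224; F⁻¹(0.99) = 0.541.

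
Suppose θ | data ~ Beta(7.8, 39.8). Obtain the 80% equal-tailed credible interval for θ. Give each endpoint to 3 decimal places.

[0.099, 0.235]

Posterior: Beta(7.8, 39.8).
Equal-tailed 80% interval: the 0.1 and 0.9 quantiles of Beta(7.8, 39.8).
Posterior mean ≈ 0.164, SD ≈ 0.053; a Normal approximation gives roughly [0.096, 0.232].
Exact: F⁻¹(0.1) = 0.099; F⁻¹(0.9) = 0.235.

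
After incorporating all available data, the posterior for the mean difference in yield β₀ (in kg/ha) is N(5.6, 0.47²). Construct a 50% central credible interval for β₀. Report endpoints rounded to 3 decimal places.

The posterior is symmetric, so the 50% equal-tailed interval is β₀ = 5.6 ± z·0.47 with z = 0.674.
Half-width: 0.674 × 0.47 = 0.317.
5.6 − 0.317 = 5.283; 5.6 + 0.317 = 5.917.

[5.283, 5.917]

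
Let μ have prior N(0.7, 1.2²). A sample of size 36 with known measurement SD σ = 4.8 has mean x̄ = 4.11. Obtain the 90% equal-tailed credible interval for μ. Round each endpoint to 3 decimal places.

Posterior precision = 1/1.2² + 36/4.8² = 0.6944 + 1.5625 = 2.2569, so posterior SD = 0.6656.
Posterior mean = (0.7/1.2² + 36·4.11/4.8²) / 2.2569 = 3.0608.
Interval: 3.0608 ± 1.645 × 0.6656 → [1.966, 4.156].

[1.966, 4.156]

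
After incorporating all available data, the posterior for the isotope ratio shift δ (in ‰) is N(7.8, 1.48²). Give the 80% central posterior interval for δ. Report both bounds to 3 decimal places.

[5.903, 9.697]

The posterior is symmetric, so the 80% equal-tailed interval is δ = 7.8 ± z·1.48 with z = 1.282.
Half-width: 1.282 × 1.48 = 1.897.
7.8 − 1.897 = 5.903; 7.8 + 1.897 = 9.697.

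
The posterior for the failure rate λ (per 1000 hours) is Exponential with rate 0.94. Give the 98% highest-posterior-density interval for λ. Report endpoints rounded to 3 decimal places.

[0.000, 4.162]

The exponential density is strictly decreasing on [0, ∞), so the HPD interval is anchored at 0: [0, q] with P(λ ≤ q) = 0.98.
q = −ln(1 − 0.98) / 0.94 = 3.9120 / 0.94 = 4.162.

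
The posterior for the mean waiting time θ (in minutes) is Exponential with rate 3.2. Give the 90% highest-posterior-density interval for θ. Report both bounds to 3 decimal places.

The exponential density is strictly decreasing on [0, ∞), so the HPD interval is anchored at 0: [0, q] with P(θ ≤ q) = 0.90.
q = −ln(1 − 0.90) / 3.2 = 2.3026 / 3.2 = 0.720.

[0.000, 0.720]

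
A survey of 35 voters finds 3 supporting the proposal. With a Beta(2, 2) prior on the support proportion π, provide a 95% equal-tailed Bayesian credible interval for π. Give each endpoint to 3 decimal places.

[0.044, 0.248]

Posterior: Beta(2+3, 2+32) = Beta(5, 34).
Equal-tailed 95% interval: the 0.025 and 0.975 quantiles of Beta(5, 34).
Posterior mean ≈ 0.128, SD ≈ 0.053; a Normal approximation gives roughly [0.025, 0.232].
Exact: F⁻¹(0.025) = 0.044; F⁻¹(0.975) = 0.248.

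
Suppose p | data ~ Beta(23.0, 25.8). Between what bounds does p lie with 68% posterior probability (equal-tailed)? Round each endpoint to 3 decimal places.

[0.400, 0.542]

Posterior: Beta(23.0, 25.8).
Equal-tailed 68% interval: the 0.16 and 0.84 quantiles of Beta(23.0, 25.8).
Posterior mean ≈ 0.471, SD ≈ 0.071; a Normal approximation gives roughly [0.401, 0.542].
Exact: F⁻¹(0.16) = 0.400; F⁻¹(0.84) = 0.542.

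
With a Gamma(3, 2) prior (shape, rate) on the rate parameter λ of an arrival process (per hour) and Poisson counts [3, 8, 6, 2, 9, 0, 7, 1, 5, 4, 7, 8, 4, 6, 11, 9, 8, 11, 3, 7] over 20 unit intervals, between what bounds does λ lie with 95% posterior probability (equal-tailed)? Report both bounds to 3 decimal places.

Posterior: Gamma(3+119, 2+20) = Gamma(122, 22) (shape, rate).
Equal-tailed 95% interval: Gamma(122, 22) quantiles at 0.025 and 0.975.
Posterior mean ≈ 5.545, SD ≈ 0.502; a Normal approximation gives roughly [4.561, 6.529].
Exact: lower = 4.605; upper = 6.572.

[4.605, 6.572]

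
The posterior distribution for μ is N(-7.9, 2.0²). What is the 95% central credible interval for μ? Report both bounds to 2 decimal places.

[-11.82, -3.98]

The posterior is symmetric, so the 95% equal-tailed interval is μ = -7.9 ± z·2.0 with z = 1.960.
Half-width: 1.960 × 2.0 = 3.92.
-7.9 − 3.92 = -11.82; -7.9 + 3.92 = -3.98.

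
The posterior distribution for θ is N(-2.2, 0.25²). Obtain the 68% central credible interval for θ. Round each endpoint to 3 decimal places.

The posterior is symmetric, so the 68% equal-tailed interval is θ = -2.2 ± z·0.25 with z = 0.994.
Half-width: 0.994 × 0.25 = 0.249.
-2.2 − 0.249 = -2.449; -2.2 + 0.249 = -1.951.

[-2.449, -1.951]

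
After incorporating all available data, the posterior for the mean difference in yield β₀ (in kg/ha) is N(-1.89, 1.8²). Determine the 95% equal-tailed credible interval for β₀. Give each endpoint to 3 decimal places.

[-5.418, 1.638]

The posterior is symmetric, so the 95% equal-tailed interval is β₀ = -1.89 ± z·1.8 with z = 1.960.
Half-width: 1.960 × 1.8 = 3.528.
-1.89 − 3.528 = -5.418; -1.89 + 3.528 = 1.638.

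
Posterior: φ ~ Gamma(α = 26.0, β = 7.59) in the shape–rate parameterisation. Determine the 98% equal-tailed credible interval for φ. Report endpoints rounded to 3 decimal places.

Posterior: Gamma(shape 26.0, rate 7.59).
Equal-tailed 98% interval: Gamma(26.0, 7.59) quantiles at 0.01 and 0.99.
Posterior mean ≈ 3.426, SD ≈ 0.672; a Normal approximation gives roughly [1.863, 4.988].
Exact: lower = 2.058; upper = 5.179.

[2.058, 5.179]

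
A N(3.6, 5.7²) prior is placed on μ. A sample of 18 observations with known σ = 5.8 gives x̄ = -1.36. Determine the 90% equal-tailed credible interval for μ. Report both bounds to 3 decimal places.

[-3.277, 1.096]

Posterior precision = 1/5.7² + 18/5.8² = 0.0308 + 0.5351 = 0.5659, so posterior SD = 1.3294.
Posterior mean = (3.6/5.7² + 18·-1.36/5.8²) / 0.5659 = -1.0902.
Interval: -1.0902 ± 1.645 × 1.3294 → [-3.277, 1.096].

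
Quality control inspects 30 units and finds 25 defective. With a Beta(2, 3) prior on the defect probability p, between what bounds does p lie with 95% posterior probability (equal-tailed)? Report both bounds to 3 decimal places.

Posterior: Beta(2+25, 3+5) = Beta(27, 8).
Equal-tailed 95% interval: the 0.025 and 0.975 quantiles of Beta(27, 8).
Posterior mean ≈ 0.771, SD ≈ 0.070; a Normal approximation gives roughly [0.634, 0.909].
Exact: F⁻¹(0.025) = 0.621; F⁻¹(0.975) = 0.893.

[0.621, 0.893]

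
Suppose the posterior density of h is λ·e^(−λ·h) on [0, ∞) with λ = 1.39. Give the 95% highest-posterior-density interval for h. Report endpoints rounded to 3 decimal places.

The exponential density is strictly decreasing on [0, ∞), so the HPD interval is anchored at 0: [0, q] with P(h ≤ q) = 0.95.
q = −ln(1 − 0.95) / 1.39 = 2.9957 / 1.39 = 2.155.

[0.000, 2.155]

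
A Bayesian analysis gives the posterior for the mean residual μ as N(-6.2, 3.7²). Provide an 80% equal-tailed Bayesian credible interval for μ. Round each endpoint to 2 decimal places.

[-10.94, -1.46]

The posterior is symmetric, so the 80% equal-tailed interval is μ = -6.2 ± z·3.7 with z = 1.282.
Half-width: 1.282 × 3.7 = 4.74.
-6.2 − 4.74 = -10.94; -6.2 + 4.74 = -1.46.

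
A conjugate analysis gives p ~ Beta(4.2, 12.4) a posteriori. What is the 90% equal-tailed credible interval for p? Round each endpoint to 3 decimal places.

Posterior: Beta(4.2, 12.4).
Equal-tailed 90% interval: the 0.05 and 0.95 quantiles of Beta(4.2, 12.4).
Posterior mean ≈ 0.253, SD ≈ 0.104; a Normal approximation gives roughly [0.083, 0.423].
Exact: F⁻¹(0.05) = 0.101; F⁻¹(0.95) = 0.440.

[0.101, 0.440]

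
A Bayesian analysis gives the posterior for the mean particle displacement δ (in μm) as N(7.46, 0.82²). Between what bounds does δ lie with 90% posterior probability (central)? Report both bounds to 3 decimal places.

The posterior is symmetric, so the 90% equal-tailed interval is δ = 7.46 ± z·0.82 with z = 1.645.
Half-width: 1.645 × 0.82 = 1.349.
7.46 − 1.349 = 6.111; 7.46 + 1.349 = 8.809.

[6.111, 8.809]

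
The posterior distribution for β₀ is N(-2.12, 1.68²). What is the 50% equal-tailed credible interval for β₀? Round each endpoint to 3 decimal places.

[-3.253, -0.987]

The posterior is symmetric, so the 50% equal-tailed interval is β₀ = -2.12 ± z·1.68 with z = 0.674.
Half-width: 0.674 × 1.68 = 1.133.
-2.12 − 1.133 = -3.253; -2.12 + 1.133 = -0.987.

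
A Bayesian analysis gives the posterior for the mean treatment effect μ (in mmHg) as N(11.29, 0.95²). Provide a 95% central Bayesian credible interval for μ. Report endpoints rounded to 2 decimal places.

[9.43, 13.15]

The posterior is symmetric, so the 95% equal-tailed interval is μ = 11.29 ± z·0.95 with z = 1.960.
Half-width: 1.960 × 0.95 = 1.86.
11.29 − 1.86 = 9.43; 11.29 + 1.86 = 13.15.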